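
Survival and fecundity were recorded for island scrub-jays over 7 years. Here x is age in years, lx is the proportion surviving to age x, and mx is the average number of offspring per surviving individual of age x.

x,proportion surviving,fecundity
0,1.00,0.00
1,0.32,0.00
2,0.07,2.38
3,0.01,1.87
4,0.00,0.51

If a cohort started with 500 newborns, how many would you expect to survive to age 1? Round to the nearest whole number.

160

Expected survivors = N0 · l_1 = 500 × 0.32 = 160 → 160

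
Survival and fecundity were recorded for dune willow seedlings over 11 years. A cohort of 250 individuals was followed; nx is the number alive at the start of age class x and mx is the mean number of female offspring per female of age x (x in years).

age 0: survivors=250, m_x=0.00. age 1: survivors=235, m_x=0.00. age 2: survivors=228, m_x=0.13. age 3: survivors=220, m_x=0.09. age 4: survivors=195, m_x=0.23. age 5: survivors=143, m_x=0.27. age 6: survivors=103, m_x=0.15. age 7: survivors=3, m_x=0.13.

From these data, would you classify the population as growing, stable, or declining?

lx = nx/n0 = nx/250: 1, 0.94, 0.912, 0.88, 0.78, 0.572, 0.412, 0.012
R0 = Σ lx·mx = 0 + 0 + 0.11856 + 0.0792 + 0.1794 + 0.15444 + 0.0618 + 0.00156 = 0.59496
R0 < 1, so the population is declining.

declining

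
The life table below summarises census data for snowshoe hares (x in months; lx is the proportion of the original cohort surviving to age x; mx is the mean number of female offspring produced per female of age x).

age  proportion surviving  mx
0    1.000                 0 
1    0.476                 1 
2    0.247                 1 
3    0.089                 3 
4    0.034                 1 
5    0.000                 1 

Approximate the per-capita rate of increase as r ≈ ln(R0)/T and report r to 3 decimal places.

0.013

R0 = Σ lx·mx = 0 + 0.476 + 0.247 + 0.267 + 0.034 + 0 = 1.024
Σ x·lx·mx = 1.907; T = 1.907/1.024 = 1.8623…
r ≈ ln(R0)/T = ln(1.024)/1.8623… = 0.01274… → 0.013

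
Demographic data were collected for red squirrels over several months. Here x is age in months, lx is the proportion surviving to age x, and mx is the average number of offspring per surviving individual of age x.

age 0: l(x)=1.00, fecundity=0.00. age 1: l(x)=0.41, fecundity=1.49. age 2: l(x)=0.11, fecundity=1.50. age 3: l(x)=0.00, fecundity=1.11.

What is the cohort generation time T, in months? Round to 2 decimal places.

lx·mx: 0, 0.6109, 0.165, 0 → R0 = 0.7759
x·lx·mx: 0, 0.6109, 0.33, 0 → Σ = 0.9409
T = 0.9409 / 0.7759 = 1.212656… → 1.21

1.21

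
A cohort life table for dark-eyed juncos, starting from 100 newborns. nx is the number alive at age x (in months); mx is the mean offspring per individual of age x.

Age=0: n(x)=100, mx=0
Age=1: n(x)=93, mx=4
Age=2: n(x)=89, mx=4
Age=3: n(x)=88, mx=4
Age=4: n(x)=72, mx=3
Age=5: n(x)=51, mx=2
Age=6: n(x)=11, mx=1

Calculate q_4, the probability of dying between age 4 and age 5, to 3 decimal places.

lx = nx/n0 = nx/100: 1, 0.93, 0.89, 0.88, 0.72, 0.51, 0.11
q_4 = (l_4 − l_5) / l_4 = (0.72 − 0.51) / 0.72
     = 0.21 / 0.72 = 0.291667… → 0.292

0.292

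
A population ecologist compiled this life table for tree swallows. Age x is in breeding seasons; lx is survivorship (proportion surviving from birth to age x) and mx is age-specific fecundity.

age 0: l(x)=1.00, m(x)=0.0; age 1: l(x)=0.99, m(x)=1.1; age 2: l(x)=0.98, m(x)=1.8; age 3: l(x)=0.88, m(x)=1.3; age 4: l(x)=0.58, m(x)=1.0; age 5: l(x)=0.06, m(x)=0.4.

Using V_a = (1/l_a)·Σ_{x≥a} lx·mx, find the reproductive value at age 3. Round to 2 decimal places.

1.99

lx·mx for x ≥ 3: 1.144, 0.58, 0.024 → sum = 1.748
V_3 = 1.748 / l_3 = 1.748 / 0.88 = 1.986364… → 1.99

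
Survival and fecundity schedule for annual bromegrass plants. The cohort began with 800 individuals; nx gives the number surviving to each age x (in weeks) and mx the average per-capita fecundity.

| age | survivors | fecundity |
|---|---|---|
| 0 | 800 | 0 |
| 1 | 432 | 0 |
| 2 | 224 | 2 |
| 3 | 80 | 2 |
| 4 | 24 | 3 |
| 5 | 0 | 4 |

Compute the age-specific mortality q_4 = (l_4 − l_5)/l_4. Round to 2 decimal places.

1.00

lx = nx/n0 = nx/800: 1, 0.54, 0.28, 0.1, 0.03, 0
q_4 = (l_4 − l_5) / l_4 = (0.03 − 0) / 0.03
     = 0.03 / 0.03 = 1 → 1.00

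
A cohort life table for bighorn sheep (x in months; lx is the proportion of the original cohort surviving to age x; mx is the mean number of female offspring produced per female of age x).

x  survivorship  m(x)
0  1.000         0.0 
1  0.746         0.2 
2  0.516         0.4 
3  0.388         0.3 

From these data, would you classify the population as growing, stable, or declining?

R0 = Σ lx·mx = 0 + 0.1492 + 0.2064 + 0.1164 = 0.472
R0 < 1, so the population is declining.

declining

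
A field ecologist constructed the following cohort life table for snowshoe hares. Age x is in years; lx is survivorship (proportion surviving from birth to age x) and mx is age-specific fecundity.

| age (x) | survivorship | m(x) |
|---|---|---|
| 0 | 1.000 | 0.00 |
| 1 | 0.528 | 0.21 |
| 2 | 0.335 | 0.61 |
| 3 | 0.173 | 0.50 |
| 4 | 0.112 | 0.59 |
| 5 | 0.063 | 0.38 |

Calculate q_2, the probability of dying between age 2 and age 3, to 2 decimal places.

q_2 = (l_2 − l_3) / l_2 = (0.335 − 0.173) / 0.335
     = 0.162 / 0.335 = 0.483582… → 0.48

0.48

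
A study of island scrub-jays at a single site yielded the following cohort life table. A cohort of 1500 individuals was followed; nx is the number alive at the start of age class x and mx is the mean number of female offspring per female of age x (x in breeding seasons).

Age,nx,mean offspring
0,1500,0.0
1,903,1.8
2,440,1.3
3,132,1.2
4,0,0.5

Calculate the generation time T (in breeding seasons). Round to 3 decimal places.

1.377

lx = nx/n0 = nx/1500: 1, 0.602, 0.29333…, 0.088, 0
lx·mx: 0, 1.0836, 0.381333…, 0.1056, 0 → R0 = 1.570533…
x·lx·mx: 0, 1.0836, 0.762667…, 0.3168, 0 → Σ = 2.163067…
T = 2.163067… / 1.570533… = 1.377282… → 1.377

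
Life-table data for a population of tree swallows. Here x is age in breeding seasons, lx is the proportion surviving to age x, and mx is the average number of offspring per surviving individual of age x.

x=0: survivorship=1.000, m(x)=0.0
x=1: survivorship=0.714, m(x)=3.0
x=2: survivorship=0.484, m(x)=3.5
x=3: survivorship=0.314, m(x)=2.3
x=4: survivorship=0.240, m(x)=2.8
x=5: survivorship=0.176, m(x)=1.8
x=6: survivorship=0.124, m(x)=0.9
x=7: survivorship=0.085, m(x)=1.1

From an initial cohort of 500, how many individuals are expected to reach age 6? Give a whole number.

Expected survivors = N0 · l_6 = 500 × 0.124 = 62 → 62

62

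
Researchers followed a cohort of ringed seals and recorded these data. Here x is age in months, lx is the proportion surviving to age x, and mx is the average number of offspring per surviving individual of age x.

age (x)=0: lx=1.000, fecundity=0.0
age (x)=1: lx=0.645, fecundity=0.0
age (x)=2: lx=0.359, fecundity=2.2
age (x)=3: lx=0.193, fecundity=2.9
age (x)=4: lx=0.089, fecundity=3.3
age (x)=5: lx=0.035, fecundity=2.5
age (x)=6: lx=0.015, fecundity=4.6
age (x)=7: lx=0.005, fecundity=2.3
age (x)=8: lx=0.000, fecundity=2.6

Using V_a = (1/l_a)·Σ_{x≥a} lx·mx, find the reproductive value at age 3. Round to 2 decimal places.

lx·mx for x ≥ 3: 0.5597, 0.2937, 0.0875, 0.069, 0.0115, 0 → sum = 1.0214
V_3 = 1.0214 / l_3 = 1.0214 / 0.193 = 5.292228… → 5.29

5.29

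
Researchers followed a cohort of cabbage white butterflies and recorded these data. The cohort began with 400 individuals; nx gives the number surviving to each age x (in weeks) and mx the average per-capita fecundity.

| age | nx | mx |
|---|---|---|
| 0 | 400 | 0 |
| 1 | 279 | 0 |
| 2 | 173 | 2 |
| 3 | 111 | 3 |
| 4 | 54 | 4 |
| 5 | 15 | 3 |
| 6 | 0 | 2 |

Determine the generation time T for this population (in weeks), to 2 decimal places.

2.96

lx = nx/n0 = nx/400: 1, 0.6975, 0.4325, 0.2775, 0.135, 0.0375, 0
lx·mx: 0, 0, 0.865, 0.8325, 0.54, 0.1125, 0 → R0 = 2.35
x·lx·mx: 0, 0, 1.73, 2.4975, 2.16, 0.5625, 0 → Σ = 6.95
T = 6.95 / 2.35 = 2.957447… → 2.96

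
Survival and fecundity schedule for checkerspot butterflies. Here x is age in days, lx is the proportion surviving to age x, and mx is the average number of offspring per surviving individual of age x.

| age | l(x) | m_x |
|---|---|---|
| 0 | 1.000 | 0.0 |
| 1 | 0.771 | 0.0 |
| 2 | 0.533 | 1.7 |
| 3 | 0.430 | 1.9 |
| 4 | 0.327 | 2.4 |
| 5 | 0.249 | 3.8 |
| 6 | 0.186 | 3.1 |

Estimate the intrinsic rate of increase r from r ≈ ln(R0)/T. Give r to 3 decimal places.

0.360

R0 = Σ lx·mx = 0 + 0 + 0.9061 + 0.817 + 0.7848 + 0.9462 + 0.5766 = 4.0307
Σ x·lx·mx = 15.593; T = 15.593/4.0307 = 3.86856…
r ≈ ln(R0)/T = ln(4.0307)/3.86856… = 0.36033… → 0.360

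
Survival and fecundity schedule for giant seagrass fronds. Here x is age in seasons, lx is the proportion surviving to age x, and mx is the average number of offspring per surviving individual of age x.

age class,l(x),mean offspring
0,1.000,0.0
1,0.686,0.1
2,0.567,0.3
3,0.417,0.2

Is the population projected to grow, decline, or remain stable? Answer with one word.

declining

R0 = Σ lx·mx = 0 + 0.0686 + 0.1701 + 0.0834 = 0.3221
R0 < 1, so the population is declining.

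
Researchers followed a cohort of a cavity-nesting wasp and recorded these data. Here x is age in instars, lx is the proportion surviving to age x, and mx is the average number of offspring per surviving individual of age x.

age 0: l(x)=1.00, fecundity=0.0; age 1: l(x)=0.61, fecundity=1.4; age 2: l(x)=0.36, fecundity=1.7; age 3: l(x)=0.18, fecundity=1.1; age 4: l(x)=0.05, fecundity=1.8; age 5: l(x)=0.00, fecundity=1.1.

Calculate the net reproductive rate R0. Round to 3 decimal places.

1.754

lx·mx by age: 0, 0.854, 0.612, 0.198, 0.09, 0
R0 = Σ lx·mx = 1.754 → 1.754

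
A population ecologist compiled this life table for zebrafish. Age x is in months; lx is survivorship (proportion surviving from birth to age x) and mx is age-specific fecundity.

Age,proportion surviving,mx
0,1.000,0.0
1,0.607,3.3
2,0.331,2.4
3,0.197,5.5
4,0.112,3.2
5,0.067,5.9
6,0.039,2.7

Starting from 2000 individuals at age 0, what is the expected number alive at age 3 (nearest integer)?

Expected survivors = N0 · l_3 = 2000 × 0.197 = 394 → 394

394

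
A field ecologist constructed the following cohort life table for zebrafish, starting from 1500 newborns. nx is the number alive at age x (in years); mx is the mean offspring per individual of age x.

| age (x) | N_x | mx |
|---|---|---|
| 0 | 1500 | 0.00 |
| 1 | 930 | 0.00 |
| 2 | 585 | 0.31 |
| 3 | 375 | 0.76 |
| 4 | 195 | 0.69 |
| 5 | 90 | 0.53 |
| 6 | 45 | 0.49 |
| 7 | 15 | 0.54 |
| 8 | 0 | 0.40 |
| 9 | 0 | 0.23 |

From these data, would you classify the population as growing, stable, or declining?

declining

lx = nx/n0 = nx/1500: 1, 0.62, 0.39, 0.25, 0.13, 0.06, 0.03, 0.01, 0, 0
R0 = Σ lx·mx = 0 + 0 + 0.1209 + 0.19 + 0.0897 + 0.0318 + 0.0147 + 0.0054 + 0 + 0 = 0.4525
R0 < 1, so the population is declining.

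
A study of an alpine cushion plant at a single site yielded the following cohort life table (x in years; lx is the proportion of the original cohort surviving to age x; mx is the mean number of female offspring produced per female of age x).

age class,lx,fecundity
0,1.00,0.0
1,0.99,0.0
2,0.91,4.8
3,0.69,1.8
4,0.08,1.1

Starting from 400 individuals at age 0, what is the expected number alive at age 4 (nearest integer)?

32

Expected survivors = N0 · l_4 = 400 × 0.08 = 32 → 32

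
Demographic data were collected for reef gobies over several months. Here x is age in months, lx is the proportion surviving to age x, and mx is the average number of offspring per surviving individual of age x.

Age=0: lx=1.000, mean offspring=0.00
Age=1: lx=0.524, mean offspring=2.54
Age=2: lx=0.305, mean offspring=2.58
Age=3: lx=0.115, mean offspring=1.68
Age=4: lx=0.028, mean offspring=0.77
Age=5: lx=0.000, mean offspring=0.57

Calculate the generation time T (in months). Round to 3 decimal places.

lx·mx: 0, 1.33096, 0.7869, 0.1932, 0.02156, 0 → R0 = 2.33262
x·lx·mx: 0, 1.33096, 1.5738, 0.5796, 0.08624, 0 → Σ = 3.5706
T = 3.5706 / 2.33262 = 1.530725… → 1.531

1.531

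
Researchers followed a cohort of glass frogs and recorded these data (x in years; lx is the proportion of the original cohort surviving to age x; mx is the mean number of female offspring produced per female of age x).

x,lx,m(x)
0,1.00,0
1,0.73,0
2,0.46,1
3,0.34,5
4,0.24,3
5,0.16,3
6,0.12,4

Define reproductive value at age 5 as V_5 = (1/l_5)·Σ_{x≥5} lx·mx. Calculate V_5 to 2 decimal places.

lx·mx for x ≥ 5: 0.48, 0.48 → sum = 0.96
V_5 = 0.96 / l_5 = 0.96 / 0.16 = 6 → 6.00

6.00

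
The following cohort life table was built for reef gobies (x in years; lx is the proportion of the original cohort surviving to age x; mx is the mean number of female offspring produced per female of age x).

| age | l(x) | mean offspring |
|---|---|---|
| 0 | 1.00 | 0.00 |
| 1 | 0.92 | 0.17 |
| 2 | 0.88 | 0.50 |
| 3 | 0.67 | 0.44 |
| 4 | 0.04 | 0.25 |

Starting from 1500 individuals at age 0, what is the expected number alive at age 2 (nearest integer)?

1320

Expected survivors = N0 · l_2 = 1500 × 0.88 = 1320 → 1320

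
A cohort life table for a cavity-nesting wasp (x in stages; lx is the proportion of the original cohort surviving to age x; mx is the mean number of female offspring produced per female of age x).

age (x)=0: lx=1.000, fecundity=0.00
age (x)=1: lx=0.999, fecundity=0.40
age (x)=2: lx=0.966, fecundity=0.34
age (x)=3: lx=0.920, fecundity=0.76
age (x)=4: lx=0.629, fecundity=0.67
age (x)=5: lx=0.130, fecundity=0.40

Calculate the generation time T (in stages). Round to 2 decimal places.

lx·mx: 0, 0.3996, 0.32844, 0.6992, 0.42143, 0.052 → R0 = 1.90067
x·lx·mx: 0, 0.3996, 0.65688, 2.0976, 1.68572, 0.26 → Σ = 5.0998
T = 5.0998 / 1.90067 = 2.683159… → 2.68

2.68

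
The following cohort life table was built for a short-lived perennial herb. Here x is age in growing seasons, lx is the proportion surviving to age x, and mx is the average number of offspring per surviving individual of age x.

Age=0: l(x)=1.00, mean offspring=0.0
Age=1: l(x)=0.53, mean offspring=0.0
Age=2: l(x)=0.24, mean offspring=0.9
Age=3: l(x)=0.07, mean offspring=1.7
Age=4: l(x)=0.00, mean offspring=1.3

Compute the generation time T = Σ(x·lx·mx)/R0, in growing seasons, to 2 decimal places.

lx·mx: 0, 0, 0.216, 0.119, 0 → R0 = 0.335
x·lx·mx: 0, 0, 0.432, 0.357, 0 → Σ = 0.789
T = 0.789 / 0.335 = 2.355224… → 2.36

2.36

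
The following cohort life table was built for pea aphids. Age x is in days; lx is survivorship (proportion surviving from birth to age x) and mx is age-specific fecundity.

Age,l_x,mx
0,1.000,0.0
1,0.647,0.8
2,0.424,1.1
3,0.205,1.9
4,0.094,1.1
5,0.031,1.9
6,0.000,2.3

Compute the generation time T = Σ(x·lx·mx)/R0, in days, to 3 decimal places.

2.166

lx·mx: 0, 0.5176, 0.4664, 0.3895, 0.1034, 0.0589, 0 → R0 = 1.5358
x·lx·mx: 0, 0.5176, 0.9328, 1.1685, 0.4136, 0.2945, 0 → Σ = 3.327
T = 3.327 / 1.5358 = 2.166298… → 2.166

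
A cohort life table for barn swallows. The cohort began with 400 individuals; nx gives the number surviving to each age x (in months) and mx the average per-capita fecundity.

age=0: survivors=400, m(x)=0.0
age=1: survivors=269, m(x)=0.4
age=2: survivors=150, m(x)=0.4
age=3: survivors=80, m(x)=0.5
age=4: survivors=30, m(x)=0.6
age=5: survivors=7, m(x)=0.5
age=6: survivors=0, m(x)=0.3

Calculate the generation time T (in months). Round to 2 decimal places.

1.91

lx = nx/n0 = nx/400: 1, 0.6725, 0.375, 0.2, 0.075, 0.0175, 0
lx·mx: 0, 0.269, 0.15, 0.1, 0.045, 0.00875, 0 → R0 = 0.57275
x·lx·mx: 0, 0.269, 0.3, 0.3, 0.18, 0.04375, 0 → Σ = 1.09275
T = 1.09275 / 0.57275 = 1.9079… → 1.91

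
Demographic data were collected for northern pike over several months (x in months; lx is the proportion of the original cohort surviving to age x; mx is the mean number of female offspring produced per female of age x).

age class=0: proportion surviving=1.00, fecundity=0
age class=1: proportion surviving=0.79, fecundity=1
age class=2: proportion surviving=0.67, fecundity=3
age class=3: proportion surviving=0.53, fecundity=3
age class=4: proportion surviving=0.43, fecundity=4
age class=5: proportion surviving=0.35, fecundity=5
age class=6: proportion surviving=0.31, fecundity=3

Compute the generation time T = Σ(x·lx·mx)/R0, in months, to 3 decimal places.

3.503

lx·mx: 0, 0.79, 2.01, 1.59, 1.72, 1.75, 0.93 → R0 = 8.79
x·lx·mx: 0, 0.79, 4.02, 4.77, 6.88, 8.75, 5.58 → Σ = 30.79
T = 30.79 / 8.79 = 3.502844… → 3.503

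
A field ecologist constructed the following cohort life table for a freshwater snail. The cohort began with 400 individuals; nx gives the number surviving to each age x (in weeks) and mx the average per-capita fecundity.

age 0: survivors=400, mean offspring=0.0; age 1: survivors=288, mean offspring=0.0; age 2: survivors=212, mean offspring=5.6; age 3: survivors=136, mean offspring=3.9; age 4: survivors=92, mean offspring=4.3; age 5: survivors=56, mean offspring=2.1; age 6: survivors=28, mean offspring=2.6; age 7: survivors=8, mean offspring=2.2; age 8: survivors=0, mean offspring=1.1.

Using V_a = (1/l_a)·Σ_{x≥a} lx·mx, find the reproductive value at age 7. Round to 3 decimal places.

2.200

lx = nx/n0 = nx/400: 1, 0.72, 0.53, 0.34, 0.23, 0.14, 0.07, 0.02, 0
lx·mx for x ≥ 7: 0.044, 0 → sum = 0.044
V_7 = 0.044 / l_7 = 0.044 / 0.02 = 2.2 → 2.200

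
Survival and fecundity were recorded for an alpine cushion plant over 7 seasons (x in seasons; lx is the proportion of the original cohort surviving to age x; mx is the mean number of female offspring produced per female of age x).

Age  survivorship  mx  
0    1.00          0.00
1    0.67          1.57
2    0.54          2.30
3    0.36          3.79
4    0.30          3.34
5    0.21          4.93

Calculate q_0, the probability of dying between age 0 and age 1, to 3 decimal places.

q_0 = (l_0 − l_1) / l_0 = (1 − 0.67) / 1
     = 0.33 / 1 = 0.33 → 0.330

0.330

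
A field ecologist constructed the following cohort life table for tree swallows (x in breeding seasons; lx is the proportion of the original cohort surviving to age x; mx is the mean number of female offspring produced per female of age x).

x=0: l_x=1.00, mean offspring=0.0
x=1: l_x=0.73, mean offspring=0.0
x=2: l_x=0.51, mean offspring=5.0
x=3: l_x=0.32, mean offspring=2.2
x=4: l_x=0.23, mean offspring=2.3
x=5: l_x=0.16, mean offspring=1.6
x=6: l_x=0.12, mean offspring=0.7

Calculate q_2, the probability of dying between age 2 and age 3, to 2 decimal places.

q_2 = (l_2 − l_3) / l_2 = (0.51 − 0.32) / 0.51
     = 0.19 / 0.51 = 0.372549… → 0.37

0.37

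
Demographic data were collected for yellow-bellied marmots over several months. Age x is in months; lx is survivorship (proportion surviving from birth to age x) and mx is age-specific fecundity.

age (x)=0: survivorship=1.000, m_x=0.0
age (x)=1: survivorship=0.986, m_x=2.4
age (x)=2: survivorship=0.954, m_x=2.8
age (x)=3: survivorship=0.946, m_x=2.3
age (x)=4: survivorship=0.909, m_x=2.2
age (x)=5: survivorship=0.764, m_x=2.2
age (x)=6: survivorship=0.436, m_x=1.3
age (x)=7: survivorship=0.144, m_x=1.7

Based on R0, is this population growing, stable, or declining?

growing

R0 = Σ lx·mx = 0 + 2.3664 + 2.6712 + 2.1758 + 1.9998 + 1.6808 + 0.5668 + 0.2448 = 11.7056
R0 > 1, so the population is growing.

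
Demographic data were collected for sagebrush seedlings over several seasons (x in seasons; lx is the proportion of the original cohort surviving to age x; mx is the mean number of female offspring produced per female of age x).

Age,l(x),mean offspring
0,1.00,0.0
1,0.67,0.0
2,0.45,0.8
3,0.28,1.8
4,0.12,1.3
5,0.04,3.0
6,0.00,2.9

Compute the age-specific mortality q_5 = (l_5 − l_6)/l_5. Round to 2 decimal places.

q_5 = (l_5 − l_6) / l_5 = (0.04 − 0) / 0.04
     = 0.04 / 0.04 = 1 → 1.00

1.00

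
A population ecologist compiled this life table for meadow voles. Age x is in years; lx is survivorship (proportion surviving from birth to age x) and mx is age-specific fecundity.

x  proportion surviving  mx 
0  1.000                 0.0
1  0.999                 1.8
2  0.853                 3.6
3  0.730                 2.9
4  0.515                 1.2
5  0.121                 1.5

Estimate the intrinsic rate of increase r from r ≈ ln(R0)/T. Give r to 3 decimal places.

0.904

R0 = Σ lx·mx = 0 + 1.7982 + 3.0708 + 2.117 + 0.618 + 0.1815 = 7.7855
Σ x·lx·mx = 17.6703; T = 17.6703/7.7855 = 2.26964…
r ≈ ln(R0)/T = ln(7.7855)/2.26964… = 0.90422… → 0.904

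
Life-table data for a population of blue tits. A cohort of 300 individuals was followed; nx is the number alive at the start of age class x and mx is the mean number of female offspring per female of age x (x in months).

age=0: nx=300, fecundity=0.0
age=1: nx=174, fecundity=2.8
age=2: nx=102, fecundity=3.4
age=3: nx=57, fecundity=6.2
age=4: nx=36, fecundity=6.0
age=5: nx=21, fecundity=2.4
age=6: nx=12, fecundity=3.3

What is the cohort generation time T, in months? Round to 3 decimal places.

lx = nx/n0 = nx/300: 1, 0.58, 0.34, 0.19, 0.12, 0.07, 0.04
lx·mx: 0, 1.624, 1.156, 1.178, 0.72, 0.168, 0.132 → R0 = 4.978
x·lx·mx: 0, 1.624, 2.312, 3.534, 2.88, 0.84, 0.792 → Σ = 11.982
T = 11.982 / 4.978 = 2.406991… → 2.407

2.407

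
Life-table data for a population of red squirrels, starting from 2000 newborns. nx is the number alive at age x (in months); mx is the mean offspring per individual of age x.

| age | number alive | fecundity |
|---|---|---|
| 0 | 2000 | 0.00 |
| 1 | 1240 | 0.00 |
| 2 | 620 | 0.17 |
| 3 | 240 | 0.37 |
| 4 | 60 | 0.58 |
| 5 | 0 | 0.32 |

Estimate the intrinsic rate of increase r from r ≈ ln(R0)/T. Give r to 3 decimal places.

-0.805

lx = nx/n0 = nx/2000: 1, 0.62, 0.31, 0.12, 0.03, 0
R0 = Σ lx·mx = 0 + 0 + 0.0527 + 0.0444 + 0.0174 + 0 = 0.1145
Σ x·lx·mx = 0.3082; T = 0.3082/0.1145 = 2.6917…
r ≈ ln(R0)/T = ln(0.1145)/2.6917… = -0.80513… → -0.805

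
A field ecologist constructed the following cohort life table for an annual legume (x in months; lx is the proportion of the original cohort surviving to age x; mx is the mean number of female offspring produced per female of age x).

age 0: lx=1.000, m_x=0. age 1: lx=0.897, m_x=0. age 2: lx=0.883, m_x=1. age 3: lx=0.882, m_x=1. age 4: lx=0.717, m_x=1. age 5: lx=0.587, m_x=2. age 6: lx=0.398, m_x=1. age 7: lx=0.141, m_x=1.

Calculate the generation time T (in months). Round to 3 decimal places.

3.939

lx·mx: 0, 0, 0.883, 0.882, 0.717, 1.174, 0.398, 0.141 → R0 = 4.195
x·lx·mx: 0, 0, 1.766, 2.646, 2.868, 5.87, 2.388, 0.987 → Σ = 16.525
T = 16.525 / 4.195 = 3.939213… → 3.939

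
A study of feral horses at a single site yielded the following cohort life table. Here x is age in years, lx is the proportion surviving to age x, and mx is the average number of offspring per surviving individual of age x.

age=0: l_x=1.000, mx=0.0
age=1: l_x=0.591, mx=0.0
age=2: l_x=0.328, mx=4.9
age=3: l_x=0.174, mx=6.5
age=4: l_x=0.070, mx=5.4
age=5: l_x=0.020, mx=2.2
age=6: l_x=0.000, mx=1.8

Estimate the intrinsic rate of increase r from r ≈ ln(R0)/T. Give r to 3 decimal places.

R0 = Σ lx·mx = 0 + 0 + 1.6072 + 1.131 + 0.378 + 0.044 + 0 = 3.1602
Σ x·lx·mx = 8.3394; T = 8.3394/3.1602 = 2.63888…
r ≈ ln(R0)/T = ln(3.1602)/2.63888… = 0.43603… → 0.436

0.436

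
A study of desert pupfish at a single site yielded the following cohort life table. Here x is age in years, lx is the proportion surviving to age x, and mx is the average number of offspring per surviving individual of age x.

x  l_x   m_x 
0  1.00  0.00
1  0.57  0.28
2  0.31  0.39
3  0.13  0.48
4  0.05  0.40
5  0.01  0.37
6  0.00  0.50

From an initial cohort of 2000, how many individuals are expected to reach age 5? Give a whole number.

Expected survivors = N0 · l_5 = 2000 × 0.01 = 20 → 20

20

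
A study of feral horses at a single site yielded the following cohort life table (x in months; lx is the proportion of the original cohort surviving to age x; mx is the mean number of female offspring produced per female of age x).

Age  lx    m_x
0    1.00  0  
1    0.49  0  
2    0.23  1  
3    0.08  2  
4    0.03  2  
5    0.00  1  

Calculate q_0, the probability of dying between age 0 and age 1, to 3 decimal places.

0.510

q_0 = (l_0 − l_1) / l_0 = (1 − 0.49) / 1
     = 0.51 / 1 = 0.51 → 0.510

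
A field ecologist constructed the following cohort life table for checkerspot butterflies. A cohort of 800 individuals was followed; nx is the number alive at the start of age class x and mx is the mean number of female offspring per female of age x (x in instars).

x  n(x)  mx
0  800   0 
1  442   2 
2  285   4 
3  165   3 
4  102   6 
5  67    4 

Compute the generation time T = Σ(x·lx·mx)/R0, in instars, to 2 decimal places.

lx = nx/n0 = nx/800: 1, 0.5525, 0.35625, 0.20625, 0.1275, 0.08375
lx·mx: 0, 1.105, 1.425, 0.61875, 0.765, 0.335 → R0 = 4.24875
x·lx·mx: 0, 1.105, 2.85, 1.85625, 3.06, 1.675 → Σ = 10.54625
T = 10.54625 / 4.24875 = 2.482201… → 2.48

2.48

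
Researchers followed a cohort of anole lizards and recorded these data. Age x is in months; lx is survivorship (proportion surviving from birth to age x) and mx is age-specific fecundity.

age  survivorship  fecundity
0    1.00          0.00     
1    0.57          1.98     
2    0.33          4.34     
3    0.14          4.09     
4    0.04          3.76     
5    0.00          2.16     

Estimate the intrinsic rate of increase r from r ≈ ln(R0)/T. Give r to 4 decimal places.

0.6185

R0 = Σ lx·mx = 0 + 1.1286 + 1.4322 + 0.5726 + 0.1504 + 0 = 3.2838
Σ x·lx·mx = 6.3124; T = 6.3124/3.2838 = 1.92229…
r ≈ ln(R0)/T = ln(3.2838)/1.92229… = 0.618535… → 0.6185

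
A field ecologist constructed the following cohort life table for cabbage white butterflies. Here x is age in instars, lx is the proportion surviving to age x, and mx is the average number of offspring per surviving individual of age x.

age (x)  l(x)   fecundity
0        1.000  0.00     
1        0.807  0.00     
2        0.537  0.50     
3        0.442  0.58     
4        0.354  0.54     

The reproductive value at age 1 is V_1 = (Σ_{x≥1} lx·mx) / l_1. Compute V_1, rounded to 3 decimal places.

0.887

lx·mx for x ≥ 1: 0, 0.2685, 0.25636, 0.19116 → sum = 0.71602
V_1 = 0.71602 / l_1 = 0.71602 / 0.807 = 0.887261… → 0.887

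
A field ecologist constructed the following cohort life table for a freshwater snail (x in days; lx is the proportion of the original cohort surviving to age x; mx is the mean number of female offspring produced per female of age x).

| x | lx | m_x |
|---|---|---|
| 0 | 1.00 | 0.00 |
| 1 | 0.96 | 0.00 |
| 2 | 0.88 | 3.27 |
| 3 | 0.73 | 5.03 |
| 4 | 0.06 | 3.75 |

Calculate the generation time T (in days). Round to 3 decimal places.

2.608

lx·mx: 0, 0, 2.8776, 3.6719, 0.225 → R0 = 6.7745
x·lx·mx: 0, 0, 5.7552, 11.0157, 0.9 → Σ = 17.6709
T = 17.6709 / 6.7745 = 2.608443… → 2.608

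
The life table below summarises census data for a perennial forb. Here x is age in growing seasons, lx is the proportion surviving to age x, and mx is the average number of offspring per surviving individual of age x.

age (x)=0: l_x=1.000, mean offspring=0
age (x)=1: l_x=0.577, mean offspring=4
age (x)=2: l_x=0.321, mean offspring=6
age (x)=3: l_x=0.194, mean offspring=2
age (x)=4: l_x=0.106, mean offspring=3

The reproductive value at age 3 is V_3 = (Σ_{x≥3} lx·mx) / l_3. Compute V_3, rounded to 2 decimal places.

3.64

lx·mx for x ≥ 3: 0.388, 0.318 → sum = 0.706
V_3 = 0.706 / l_3 = 0.706 / 0.194 = 3.639175… → 3.64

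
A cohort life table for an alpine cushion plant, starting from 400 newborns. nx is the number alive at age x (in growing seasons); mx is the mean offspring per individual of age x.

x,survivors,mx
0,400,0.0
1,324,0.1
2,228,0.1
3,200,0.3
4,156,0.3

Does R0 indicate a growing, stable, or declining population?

declining

lx = nx/n0 = nx/400: 1, 0.81, 0.57, 0.5, 0.39
R0 = Σ lx·mx = 0 + 0.081 + 0.057 + 0.15 + 0.117 = 0.405
R0 < 1, so the population is declining.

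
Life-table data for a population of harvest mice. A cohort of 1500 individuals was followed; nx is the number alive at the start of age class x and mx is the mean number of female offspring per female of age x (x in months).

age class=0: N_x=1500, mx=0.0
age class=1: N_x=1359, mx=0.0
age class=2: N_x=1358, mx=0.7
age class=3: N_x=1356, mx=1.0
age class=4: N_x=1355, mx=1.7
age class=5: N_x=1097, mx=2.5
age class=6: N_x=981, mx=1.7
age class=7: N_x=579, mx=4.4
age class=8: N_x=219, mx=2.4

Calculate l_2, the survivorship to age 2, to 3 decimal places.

l_2 = n_2/n_0 = 1358/1500 = 0.905333… → 0.905

0.905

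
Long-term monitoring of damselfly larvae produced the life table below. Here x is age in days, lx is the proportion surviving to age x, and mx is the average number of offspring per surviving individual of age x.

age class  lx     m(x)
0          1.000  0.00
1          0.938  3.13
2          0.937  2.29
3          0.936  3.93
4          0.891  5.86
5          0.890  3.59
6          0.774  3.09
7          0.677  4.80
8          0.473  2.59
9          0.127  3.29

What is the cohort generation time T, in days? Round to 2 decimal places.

lx·mx: 0, 2.93594, 2.14573, 3.67848, 5.22126, 3.1951, 2.39166, 3.2496, 1.22507, 0.41783 → R0 = 24.46067
x·lx·mx: 0, 2.93594, 4.29146, 11.03544, 20.88504, 15.9755, 14.34996, 22.7472, 9.80056, 3.76047 → Σ = 105.78157
T = 105.78157 / 24.46067 = 4.324557… → 4.32

4.32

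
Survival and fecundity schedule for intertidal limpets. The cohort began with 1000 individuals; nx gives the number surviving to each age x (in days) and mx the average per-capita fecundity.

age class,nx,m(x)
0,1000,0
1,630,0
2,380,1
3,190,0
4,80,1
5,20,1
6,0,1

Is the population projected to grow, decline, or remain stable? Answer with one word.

lx = nx/n0 = nx/1000: 1, 0.63, 0.38, 0.19, 0.08, 0.02, 0
R0 = Σ lx·mx = 0 + 0 + 0.38 + 0 + 0.08 + 0.02 + 0 = 0.48
R0 < 1, so the population is declining.

declining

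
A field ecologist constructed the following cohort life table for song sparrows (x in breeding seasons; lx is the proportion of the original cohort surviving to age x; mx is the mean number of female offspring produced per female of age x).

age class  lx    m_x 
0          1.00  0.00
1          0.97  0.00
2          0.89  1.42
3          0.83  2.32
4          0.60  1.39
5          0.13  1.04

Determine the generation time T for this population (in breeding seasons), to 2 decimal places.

lx·mx: 0, 0, 1.2638, 1.9256, 0.834, 0.1352 → R0 = 4.1586
x·lx·mx: 0, 0, 2.5276, 5.7768, 3.336, 0.676 → Σ = 12.3164
T = 12.3164 / 4.1586 = 2.96167… → 2.96

2.96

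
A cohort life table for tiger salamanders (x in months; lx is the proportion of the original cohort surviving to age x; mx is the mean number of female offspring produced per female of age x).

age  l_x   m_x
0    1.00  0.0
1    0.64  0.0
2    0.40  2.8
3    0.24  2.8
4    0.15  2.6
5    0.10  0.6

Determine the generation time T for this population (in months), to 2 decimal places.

2.73

lx·mx: 0, 0, 1.12, 0.672, 0.39, 0.06 → R0 = 2.242
x·lx·mx: 0, 0, 2.24, 2.016, 1.56, 0.3 → Σ = 6.116
T = 6.116 / 2.242 = 2.727921… → 2.73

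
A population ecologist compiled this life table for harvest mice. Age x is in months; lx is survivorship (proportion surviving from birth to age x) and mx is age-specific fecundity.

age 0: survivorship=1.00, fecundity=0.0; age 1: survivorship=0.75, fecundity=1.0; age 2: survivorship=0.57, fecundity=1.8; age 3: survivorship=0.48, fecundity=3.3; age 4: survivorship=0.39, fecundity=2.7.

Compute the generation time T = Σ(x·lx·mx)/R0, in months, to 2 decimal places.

lx·mx: 0, 0.75, 1.026, 1.584, 1.053 → R0 = 4.413
x·lx·mx: 0, 0.75, 2.052, 4.752, 4.212 → Σ = 11.766
T = 11.766 / 4.413 = 2.666213… → 2.67

2.67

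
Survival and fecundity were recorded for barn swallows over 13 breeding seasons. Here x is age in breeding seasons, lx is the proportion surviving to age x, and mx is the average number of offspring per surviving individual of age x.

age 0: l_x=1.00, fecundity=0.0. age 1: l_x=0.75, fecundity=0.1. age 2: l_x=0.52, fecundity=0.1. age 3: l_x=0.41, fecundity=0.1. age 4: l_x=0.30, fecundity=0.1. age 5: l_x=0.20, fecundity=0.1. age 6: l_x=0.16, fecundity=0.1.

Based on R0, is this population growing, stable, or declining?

declining

R0 = Σ lx·mx = 0 + 0.075 + 0.052 + 0.041 + 0.03 + 0.02 + 0.016 = 0.234
R0 < 1, so the population is declining.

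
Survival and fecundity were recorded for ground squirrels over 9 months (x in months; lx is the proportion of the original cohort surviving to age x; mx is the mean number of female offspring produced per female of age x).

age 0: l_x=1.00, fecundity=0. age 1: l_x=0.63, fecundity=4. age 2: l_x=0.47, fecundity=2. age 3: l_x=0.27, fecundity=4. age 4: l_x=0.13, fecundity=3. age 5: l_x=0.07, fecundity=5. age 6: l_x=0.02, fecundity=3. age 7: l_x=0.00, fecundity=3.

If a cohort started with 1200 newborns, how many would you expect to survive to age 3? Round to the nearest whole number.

Expected survivors = N0 · l_3 = 1200 × 0.27 = 324 → 324

324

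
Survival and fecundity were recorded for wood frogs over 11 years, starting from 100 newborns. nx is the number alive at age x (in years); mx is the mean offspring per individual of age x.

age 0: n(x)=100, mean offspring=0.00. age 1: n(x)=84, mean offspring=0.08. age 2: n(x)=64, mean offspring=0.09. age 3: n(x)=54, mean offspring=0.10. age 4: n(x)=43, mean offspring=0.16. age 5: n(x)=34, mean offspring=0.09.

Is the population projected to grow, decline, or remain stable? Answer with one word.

declining

lx = nx/n0 = nx/100: 1, 0.84, 0.64, 0.54, 0.43, 0.34
R0 = Σ lx·mx = 0 + 0.0672 + 0.0576 + 0.054 + 0.0688 + 0.0306 = 0.2782
R0 < 1, so the population is declining.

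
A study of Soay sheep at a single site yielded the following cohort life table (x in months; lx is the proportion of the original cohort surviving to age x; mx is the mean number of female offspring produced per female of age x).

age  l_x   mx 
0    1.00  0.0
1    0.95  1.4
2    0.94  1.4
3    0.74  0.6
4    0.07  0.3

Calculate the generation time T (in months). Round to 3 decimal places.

1.729

lx·mx: 0, 1.33, 1.316, 0.444, 0.021 → R0 = 3.111
x·lx·mx: 0, 1.33, 2.632, 1.332, 0.084 → Σ = 5.378
T = 5.378 / 3.111 = 1.728705… → 1.729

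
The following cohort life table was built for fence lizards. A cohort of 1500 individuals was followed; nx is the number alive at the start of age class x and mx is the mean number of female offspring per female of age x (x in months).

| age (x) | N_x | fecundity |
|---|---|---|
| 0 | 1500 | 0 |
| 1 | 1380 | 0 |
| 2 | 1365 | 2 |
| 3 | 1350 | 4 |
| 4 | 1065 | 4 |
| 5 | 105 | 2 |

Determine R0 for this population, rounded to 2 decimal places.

lx = nx/n0 = nx/1500: 1, 0.92, 0.91, 0.9, 0.71, 0.07
lx·mx by age: 0, 0, 1.82, 3.6, 2.84, 0.14
R0 = Σ lx·mx = 8.4 → 8.40

8.40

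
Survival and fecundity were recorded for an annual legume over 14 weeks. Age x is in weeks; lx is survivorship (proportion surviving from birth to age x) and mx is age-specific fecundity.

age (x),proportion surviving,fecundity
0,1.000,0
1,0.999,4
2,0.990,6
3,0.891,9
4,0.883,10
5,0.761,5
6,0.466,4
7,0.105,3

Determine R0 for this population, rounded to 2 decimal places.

32.77

lx·mx by age: 0, 3.996, 5.94, 8.019, 8.83, 3.805, 1.864, 0.315
R0 = Σ lx·mx = 32.769 → 32.77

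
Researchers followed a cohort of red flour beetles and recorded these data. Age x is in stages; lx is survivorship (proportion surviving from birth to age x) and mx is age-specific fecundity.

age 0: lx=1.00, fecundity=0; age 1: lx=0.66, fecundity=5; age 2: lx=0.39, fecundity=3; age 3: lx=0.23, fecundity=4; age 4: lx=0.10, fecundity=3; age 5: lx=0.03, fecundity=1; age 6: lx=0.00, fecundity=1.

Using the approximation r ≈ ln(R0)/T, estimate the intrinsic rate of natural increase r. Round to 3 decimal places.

R0 = Σ lx·mx = 0 + 3.3 + 1.17 + 0.92 + 0.3 + 0.03 + 0 = 5.72
Σ x·lx·mx = 9.75; T = 9.75/5.72 = 1.70455…
r ≈ ln(R0)/T = ln(5.72)/1.70455… = 1.02313… → 1.023

1.023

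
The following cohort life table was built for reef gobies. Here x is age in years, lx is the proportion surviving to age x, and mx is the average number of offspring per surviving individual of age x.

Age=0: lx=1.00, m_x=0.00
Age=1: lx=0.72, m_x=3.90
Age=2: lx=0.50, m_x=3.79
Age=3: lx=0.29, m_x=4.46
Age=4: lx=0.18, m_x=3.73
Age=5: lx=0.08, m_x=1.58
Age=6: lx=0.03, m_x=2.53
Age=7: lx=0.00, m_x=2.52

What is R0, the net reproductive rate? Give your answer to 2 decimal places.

6.87

lx·mx by age: 0, 2.808, 1.895, 1.2934, 0.6714, 0.1264, 0.0759, 0
R0 = Σ lx·mx = 6.8701 → 6.87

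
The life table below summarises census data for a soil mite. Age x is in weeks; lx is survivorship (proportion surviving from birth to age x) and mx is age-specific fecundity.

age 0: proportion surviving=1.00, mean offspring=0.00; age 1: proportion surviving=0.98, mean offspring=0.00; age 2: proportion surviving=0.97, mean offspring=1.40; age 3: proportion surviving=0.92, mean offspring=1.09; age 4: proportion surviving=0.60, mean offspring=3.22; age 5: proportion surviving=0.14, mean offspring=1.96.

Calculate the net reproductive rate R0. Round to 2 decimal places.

lx·mx by age: 0, 0, 1.358, 1.0028, 1.932, 0.2744
R0 = Σ lx·mx = 4.5672 → 4.57

4.57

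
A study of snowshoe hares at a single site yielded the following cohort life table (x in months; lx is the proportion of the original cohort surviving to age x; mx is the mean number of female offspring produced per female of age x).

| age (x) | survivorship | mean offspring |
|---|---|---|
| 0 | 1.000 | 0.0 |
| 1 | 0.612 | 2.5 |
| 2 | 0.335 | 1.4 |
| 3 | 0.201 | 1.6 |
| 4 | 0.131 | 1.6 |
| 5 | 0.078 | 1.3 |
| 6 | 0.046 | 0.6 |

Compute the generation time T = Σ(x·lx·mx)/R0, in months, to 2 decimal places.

lx·mx: 0, 1.53, 0.469, 0.3216, 0.2096, 0.1014, 0.0276 → R0 = 2.6592
x·lx·mx: 0, 1.53, 0.938, 0.9648, 0.8384, 0.507, 0.1656 → Σ = 4.9438
T = 4.9438 / 2.6592 = 1.859131… → 1.86

1.86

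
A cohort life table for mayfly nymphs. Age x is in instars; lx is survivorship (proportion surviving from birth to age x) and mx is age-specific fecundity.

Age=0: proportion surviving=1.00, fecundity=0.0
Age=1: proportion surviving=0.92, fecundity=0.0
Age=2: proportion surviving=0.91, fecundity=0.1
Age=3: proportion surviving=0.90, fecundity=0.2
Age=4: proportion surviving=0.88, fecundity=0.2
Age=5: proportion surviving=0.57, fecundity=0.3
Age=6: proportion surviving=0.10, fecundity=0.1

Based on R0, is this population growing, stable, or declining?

declining

R0 = Σ lx·mx = 0 + 0 + 0.091 + 0.18 + 0.176 + 0.171 + 0.01 = 0.628
R0 < 1, so the population is declining.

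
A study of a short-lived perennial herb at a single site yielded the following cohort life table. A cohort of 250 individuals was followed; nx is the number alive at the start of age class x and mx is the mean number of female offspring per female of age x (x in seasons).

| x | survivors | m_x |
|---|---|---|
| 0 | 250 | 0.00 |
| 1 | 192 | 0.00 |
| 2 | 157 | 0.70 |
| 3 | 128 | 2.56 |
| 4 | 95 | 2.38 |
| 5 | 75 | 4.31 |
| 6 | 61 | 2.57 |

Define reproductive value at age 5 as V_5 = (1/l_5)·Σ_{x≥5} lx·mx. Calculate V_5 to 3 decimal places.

lx = nx/n0 = nx/250: 1, 0.768, 0.628, 0.512, 0.38, 0.3, 0.244
lx·mx for x ≥ 5: 1.293, 0.62708 → sum = 1.92008
V_5 = 1.92008 / l_5 = 1.92008 / 0.3 = 6.400267… → 6.400

6.400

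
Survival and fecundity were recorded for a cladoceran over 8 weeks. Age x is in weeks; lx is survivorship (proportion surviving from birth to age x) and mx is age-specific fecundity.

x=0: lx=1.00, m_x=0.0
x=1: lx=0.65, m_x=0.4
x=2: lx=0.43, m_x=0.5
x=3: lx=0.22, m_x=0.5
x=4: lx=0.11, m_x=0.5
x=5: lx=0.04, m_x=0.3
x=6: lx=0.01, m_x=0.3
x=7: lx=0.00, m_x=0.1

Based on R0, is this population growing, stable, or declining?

R0 = Σ lx·mx = 0 + 0.26 + 0.215 + 0.11 + 0.055 + 0.012 + 0.003 + 0 = 0.655
R0 < 1, so the population is declining.

declining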